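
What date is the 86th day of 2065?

2065-03-27

January has 31 days (86 − 31 = 55 remain).
February has 28 days (55 − 28 = 27 remain).
27 into March → March 27.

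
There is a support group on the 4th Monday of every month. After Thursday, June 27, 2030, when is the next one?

June 2030 starts on a Saturday; its first Monday is the 3rd, so the 4th Monday is the 24th — June 24, 2030.
That is not after June 27, 2030, so look at July 2030.
July 2030 starts on a Monday; its first Monday is the 1st, so the 4th Monday is the 22nd — July 22, 2030.

July 22, 2030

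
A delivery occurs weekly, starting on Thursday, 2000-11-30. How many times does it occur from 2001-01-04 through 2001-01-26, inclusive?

4

Occurrences land 7·i days after 2000-11-30 for i = 0, 1, 2, …
2001-01-04 is 35 days after the start; 35 ÷ 7 = 5 remainder 0. First occurrence in the window: #6 on 2001-01-04 (5×7 = 35 days in).
2001-01-26 is 57 days after the start; 57 ÷ 7 = 8 remainder 1. Last occurrence in the window: #9 on 2001-01-25.
Occurrences #6 through #9: 4 in total.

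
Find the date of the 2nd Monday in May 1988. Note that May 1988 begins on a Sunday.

May 1988 begins on a Sunday, so the first Monday is May 2 (1 day later).
The 2nd Monday is 1 weeks later: 2 + 7 = 9.

May 9, 1988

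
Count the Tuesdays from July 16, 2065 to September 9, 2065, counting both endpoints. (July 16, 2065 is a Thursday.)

July 16, 2065 is a Thursday; the first Tuesday on or after it is July 21, 2065 (5 days later).
From July 21, 2065 to September 9, 2065: 10 + 31 + 9 = 50 days (rest of July, August, September).
50 ÷ 7 = 7 full weeks with remainder 1, so 7 more Tuesdays after the first → 8.

8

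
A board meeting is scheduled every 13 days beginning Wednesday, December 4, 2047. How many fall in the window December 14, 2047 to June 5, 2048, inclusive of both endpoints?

14

Occurrences land 13·i days after December 4, 2047 for i = 0, 1, 2, …
December 14, 2047 is 10 days after the start; 10 ÷ 13 = 0 remainder 10; since the remainder is 10, round up to i = 1. First occurrence in the window: #2 on December 17, 2047 (1×13 = 13 days in).
June 5, 2048 is 184 days after the start; 184 ÷ 13 = 14 remainder 2. Last occurrence in the window: #15 on June 3, 2048.
Occurrences #2 through #15: 14 in total.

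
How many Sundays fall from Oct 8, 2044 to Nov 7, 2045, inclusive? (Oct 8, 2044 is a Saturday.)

57

Oct 8, 2044 is a Saturday; the first Sunday on or after it is Oct 9, 2044 (1 day later).
From Oct 9, 2044 to Nov 7, 2045: 83 + 311 = 394 days (rest of 2044, to Nov 7, 2045 in 2045).
394 ÷ 7 = 56 full weeks with remainder 2, so 56 more Sundays after the first → 57.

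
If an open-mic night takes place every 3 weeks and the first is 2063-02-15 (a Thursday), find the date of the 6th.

2063-05-31

The 6th occurrence is 5 intervals after the first: 5 × 21 = 105 days after 2063-02-15.
February has 28 days — 13 days to the end of February leaves 92.
March has 31 days (61 left).
April has 30 days (31 left).
31 days into May → 2063-05-31.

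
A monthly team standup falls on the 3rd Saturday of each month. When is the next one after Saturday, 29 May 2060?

19 June 2060

May 2060 starts on a Saturday; its first Saturday is the 1st, so the 3rd Saturday is the 15th — 15 May 2060.
That is not after 29 May 2060, so look at June 2060.
June 2060 starts on a Tuesday; its first Saturday is the 5th, so the 3rd Saturday is the 19th — 19 June 2060.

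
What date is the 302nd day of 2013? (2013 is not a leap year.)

Jan has 31 days (302 − 31 = 271 remain).
Feb has 28 days (271 − 28 = 243 remain).
Mar has 31 days (243 − 31 = 212 remain).
Apr has 30 days (212 − 30 = 182 remain).
May has 31 days (182 − 31 = 151 remain).
Jun has 30 days (151 − 30 = 121 remain).
Jul has 31 days (121 − 31 = 90 remain).
Aug has 31 days (90 − 31 = 59 remain).
Sep has 30 days (59 − 30 = 29 remain).
29 into Oct → Oct 29.

Oct 29, 2013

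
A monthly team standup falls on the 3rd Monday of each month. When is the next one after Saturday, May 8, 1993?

May 1993 starts on a Saturday; its first Monday is the 3rd, so the 3rd Monday is the 17th — May 17, 1993.
May 17, 1993 is after May 8, 1993, so that is the next one.

May 17, 1993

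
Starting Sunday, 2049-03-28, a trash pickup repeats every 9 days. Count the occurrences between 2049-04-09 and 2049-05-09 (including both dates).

3

Occurrences land 9·i days after 2049-03-28 for i = 0, 1, 2, …
2049-04-09 is 12 days after the start; 12 ÷ 9 = 1 remainder 3; since the remainder is 3, round up to i = 2. First occurrence in the window: #3 on 2049-04-15 (2×9 = 18 days in).
2049-05-09 is 42 days after the start; 42 ÷ 9 = 4 remainder 6. Last occurrence in the window: #5 on 2049-05-03.
Occurrences #3 through #5: 3 in total.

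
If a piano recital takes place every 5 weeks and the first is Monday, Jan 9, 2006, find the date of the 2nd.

The 2nd occurrence is 1 interval after the first: 1 × 35 = 35 days after Jan 9, 2006.
Jan has 31 days — 22 days to the end of Jan leaves 13.
13 days into Feb → Feb 13, 2006.

Feb 13, 2006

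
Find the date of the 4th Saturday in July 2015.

2015-07-25

The first Saturday of July 2015 is July 4.
The 4th Saturday is 3 weeks later: 4 + 21 = 25.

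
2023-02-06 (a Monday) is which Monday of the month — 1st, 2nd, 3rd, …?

Day 6 falls in week ⌈6/7⌉ of the month.
Days 1–7 hold the 1st Monday, 8–14 the 2nd, 15–21 the 3rd, 22–28 the 4th, 29–31 the 5th.
6 is in the range for the 1st.

1st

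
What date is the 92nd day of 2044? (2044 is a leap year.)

January has 31 days (92 − 31 = 61 remain).
February has 29 days (61 − 29 = 32 remain).
March has 31 days (32 − 31 = 1 remain).
1 into April → April 1.

2044-04-01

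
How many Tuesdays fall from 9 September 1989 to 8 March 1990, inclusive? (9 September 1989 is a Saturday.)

26

9 September 1989 is a Saturday; the first Tuesday on or after it is 12 September 1989 (3 days later).
From 12 September 1989 to 8 March 1990: 18 + 31 + 30 + 31 + 31 + 28 + 8 = 177 days (rest of September, October, November, December, January, February, March).
177 ÷ 7 = 25 full weeks with remainder 2, so 25 more Tuesdays after the first → 26.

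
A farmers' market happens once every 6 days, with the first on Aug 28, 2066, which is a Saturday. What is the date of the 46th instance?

The 46th occurrence is 45 intervals after the first: 45 × 6 = 270 days after Aug 28, 2066.
Aug has 31 days — 3 days to the end of Aug leaves 267.
Sep has 30 days (237 left).
Oct has 31 days (206 left).
Nov has 30 days (176 left).
Dec has 31 days (145 left).
Jan has 31 days (114 left).
Feb has 28 days (86 left).
Mar has 31 days (55 left).
Apr has 30 days (25 left).
25 days into May → May 25, 2067.

May 25, 2067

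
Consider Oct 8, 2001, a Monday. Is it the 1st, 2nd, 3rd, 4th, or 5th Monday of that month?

2nd

Day 8 falls in week ⌈8/7⌉ of the month.
Days 1–7 hold the 1st Monday, 8–14 the 2nd, 15–21 the 3rd, 22–28 the 4th, 29–31 the 5th.
8 is in the range for the 2nd.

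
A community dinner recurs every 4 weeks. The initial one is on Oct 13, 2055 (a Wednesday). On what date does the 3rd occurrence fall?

The 3rd occurrence is 2 intervals after the first: 2 × 28 = 56 days after Oct 13, 2055.
Oct has 31 days — 18 days to the end of Oct leaves 38.
Nov has 30 days (8 left).
8 days into Dec → Dec 8, 2055.

Dec 8, 2055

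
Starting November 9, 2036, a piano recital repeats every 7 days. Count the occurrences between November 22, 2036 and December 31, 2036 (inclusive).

6

Occurrences land 7·i days after November 9, 2036 for i = 0, 1, 2, …
November 22, 2036 is 13 days after the start; 13 ÷ 7 = 1 remainder 6; since the remainder is 6, round up to i = 2. First occurrence in the window: #3 on November 23, 2036 (2×7 = 14 days in).
December 31, 2036 is 52 days after the start; 52 ÷ 7 = 7 remainder 3. Last occurrence in the window: #8 on December 28, 2036.
Occurrences #3 through #8: 6 in total.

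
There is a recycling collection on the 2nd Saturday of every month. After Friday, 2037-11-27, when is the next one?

November 2037 starts on a Sunday; its first Saturday is the 7th, so the 2nd Saturday is the 14th — 2037-11-14.
That is not after 2037-11-27, so look at December 2037.
December 2037 starts on a Tuesday; its first Saturday is the 5th, so the 2nd Saturday is the 12th — 2037-12-12.

2037-12-12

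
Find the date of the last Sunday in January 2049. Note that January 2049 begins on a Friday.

January 2049 begins on a Friday, so the first Sunday is January 3 (2 days later).
January 2049 has 31 days. Adding weeks: 3, 10, 17, 24, 31 — the last one ≤ 31 is the 31st.

2049-01-31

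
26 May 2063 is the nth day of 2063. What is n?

Days in months before May: 31 + 28 + 31 + 30 = 120.
Plus 26 days into May → day 146.

146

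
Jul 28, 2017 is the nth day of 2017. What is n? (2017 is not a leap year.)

209

Days in months before Jul: 31 + 28 + 31 + 30 + 31 + 30 = 181.
Plus 28 days into Jul → day 209.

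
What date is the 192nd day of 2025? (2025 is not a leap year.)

Jul 11, 2025

Jan has 31 days (192 − 31 = 161 remain).
Feb has 28 days (161 − 28 = 133 remain).
Mar has 31 days (133 − 31 = 102 remain).
Apr has 30 days (102 − 30 = 72 remain).
May has 31 days (72 − 31 = 41 remain).
Jun has 30 days (41 − 30 = 11 remain).
11 into Jul → Jul 11.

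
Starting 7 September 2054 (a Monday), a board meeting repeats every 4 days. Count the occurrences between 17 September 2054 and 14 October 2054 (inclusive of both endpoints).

7

Occurrences land 4·i days after 7 September 2054 for i = 0, 1, 2, …
17 September 2054 is 10 days after the start; 10 ÷ 4 = 2 remainder 2; since the remainder is 2, round up to i = 3. First occurrence in the window: #4 on 19 September 2054 (3×4 = 12 days in).
14 October 2054 is 37 days after the start; 37 ÷ 4 = 9 remainder 1. Last occurrence in the window: #10 on 13 October 2054.
Occurrences #4 through #10: 7 in total.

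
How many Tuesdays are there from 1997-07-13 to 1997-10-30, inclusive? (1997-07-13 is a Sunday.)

1997-07-13 is a Sunday; the first Tuesday on or after it is 1997-07-15 (2 days later).
From 1997-07-15 to 1997-10-30: 16 + 31 + 30 + 30 = 107 days (rest of July, August, September, October).
107 ÷ 7 = 15 full weeks with remainder 2, so 15 more Tuesdays after the first → 16.

16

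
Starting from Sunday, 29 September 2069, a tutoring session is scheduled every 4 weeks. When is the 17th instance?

The 17th occurrence is 16 intervals after the first: 16 × 28 = 448 days after 29 September 2069.
September has 30 days — 1 day to the end of September leaves 447.
From end of September to end of 2069 is 92 days (355 left).
January has 31 days (324 left).
February has 28 days (296 left).
March has 31 days (265 left).
April has 30 days (235 left).
May has 31 days (204 left).
June has 30 days (174 left).
July has 31 days (143 left).
August has 31 days (112 left).
September has 30 days (82 left).
October has 31 days (51 left).
November has 30 days (21 left).
21 days into December → 21 December 2070.

21 December 2070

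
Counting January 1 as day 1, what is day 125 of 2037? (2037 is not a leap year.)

January has 31 days (125 − 31 = 94 remain).
February has 28 days (94 − 28 = 66 remain).
March has 31 days (66 − 31 = 35 remain).
April has 30 days (35 − 30 = 5 remain).
5 into May → May 5.

5 May 2037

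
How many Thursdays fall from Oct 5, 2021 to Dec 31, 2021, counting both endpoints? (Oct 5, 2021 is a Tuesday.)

13

Oct 5, 2021 is a Tuesday; the first Thursday on or after it is Oct 7, 2021 (2 days later).
From Oct 7, 2021 to Dec 31, 2021: 24 + 30 + 31 = 85 days (rest of Oct, Nov, Dec).
85 ÷ 7 = 12 full weeks with remainder 1, so 12 more Thursdays after the first → 13.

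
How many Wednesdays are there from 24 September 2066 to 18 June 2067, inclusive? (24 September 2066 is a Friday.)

24 September 2066 is a Friday; the first Wednesday on or after it is 29 September 2066 (5 days later).
From 29 September 2066 to 18 June 2067: 1 + 31 + 30 + 31 + 31 + 28 + 31 + 30 + 31 + 18 = 262 days (rest of September, October, November, December, January, February, March, April, May, June).
262 ÷ 7 = 37 full weeks with remainder 3, so 37 more Wednesdays after the first → 38.

38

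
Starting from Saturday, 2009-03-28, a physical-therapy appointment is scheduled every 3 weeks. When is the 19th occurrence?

The 19th occurrence is 18 intervals after the first: 18 × 21 = 378 days after 2009-03-28.
March has 31 days — 3 days to the end of March leaves 375.
April has 30 days (345 left).
May has 31 days (314 left).
June has 30 days (284 left).
July has 31 days (253 left).
August has 31 days (222 left).
September has 30 days (192 left).
October has 31 days (161 left).
November has 30 days (131 left).
December has 31 days (100 left).
January has 31 days (69 left).
February has 28 days (41 left).
March has 31 days (10 left).
10 days into April → 2010-04-10.

2010-04-10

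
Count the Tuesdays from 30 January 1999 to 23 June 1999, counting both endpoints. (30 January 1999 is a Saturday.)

21

30 January 1999 is a Saturday; the first Tuesday on or after it is 2 February 1999 (3 days later).
From 2 February 1999 to 23 June 1999: 26 + 31 + 30 + 31 + 23 = 141 days (rest of February, March, April, May, June).
141 ÷ 7 = 20 full weeks with remainder 1, so 20 more Tuesdays after the first → 21.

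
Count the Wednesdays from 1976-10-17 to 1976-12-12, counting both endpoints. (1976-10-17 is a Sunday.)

1976-10-17 is a Sunday; the first Wednesday on or after it is 1976-10-20 (3 days later).
From 1976-10-20 to 1976-12-12: 11 + 30 + 12 = 53 days (rest of October, November, December).
53 ÷ 7 = 7 full weeks with remainder 4, so 7 more Wednesdays after the first → 8.

8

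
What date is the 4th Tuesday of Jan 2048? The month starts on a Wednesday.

Jan 28, 2048

Jan 2048 begins on a Wednesday, so the first Tuesday is Jan 7 (6 days later).
The 4th Tuesday is 3 weeks later: 7 + 21 = 28.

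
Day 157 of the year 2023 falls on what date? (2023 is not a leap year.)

January has 31 days (157 − 31 = 126 remain).
February has 28 days (126 − 28 = 98 remain).
March has 31 days (98 − 31 = 67 remain).
April has 30 days (67 − 30 = 37 remain).
May has 31 days (37 − 31 = 6 remain).
6 into June → June 6.

6 June 2023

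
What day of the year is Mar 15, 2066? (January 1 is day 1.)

Days in months before Mar: 31 + 28 = 59.
Plus 15 days into Mar → day 74.

74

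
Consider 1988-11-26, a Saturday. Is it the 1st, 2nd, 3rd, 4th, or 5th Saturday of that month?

4th

Day 26 falls in week ⌈26/7⌉ of the month.
Days 1–7 hold the 1st Saturday, 8–14 the 2nd, 15–21 the 3rd, 22–28 the 4th, 29–31 the 5th.
26 is in the range for the 4th.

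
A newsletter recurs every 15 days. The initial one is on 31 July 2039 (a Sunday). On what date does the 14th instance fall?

11 February 2040

The 14th occurrence is 13 intervals after the first: 13 × 15 = 195 days after 31 July 2039.
July has 31 days — 0 days to the end of July leaves 195.
August has 31 days (164 left).
September has 30 days (134 left).
October has 31 days (103 left).
November has 30 days (73 left).
December has 31 days (42 left).
January has 31 days (11 left).
11 days into February → 11 February 2040.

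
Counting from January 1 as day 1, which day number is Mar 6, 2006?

65

Days in months before Mar: 31 + 28 = 59.
Plus 6 days into Mar → day 65.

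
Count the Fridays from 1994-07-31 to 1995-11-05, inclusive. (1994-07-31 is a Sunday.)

1994-07-31 is a Sunday; the first Friday on or after it is 1994-08-05 (5 days later).
From 1994-08-05 to 1995-11-05: 148 + 309 = 457 days (rest of 1994, to 1995-11-05 in 1995).
457 ÷ 7 = 65 full weeks with remainder 2, so 65 more Fridays after the first → 66.

66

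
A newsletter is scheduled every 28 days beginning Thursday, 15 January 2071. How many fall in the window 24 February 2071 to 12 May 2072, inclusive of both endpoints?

Occurrences land 28·i days after 15 January 2071 for i = 0, 1, 2, …
24 February 2071 is 40 days after the start; 40 ÷ 28 = 1 remainder 12; since the remainder is 12, round up to i = 2. First occurrence in the window: #3 on 12 March 2071 (2×28 = 56 days in).
12 May 2072 is 483 days after the start; 483 ÷ 28 = 17 remainder 7. Last occurrence in the window: #18 on 5 May 2072.
Occurrences #3 through #18: 16 in total.

16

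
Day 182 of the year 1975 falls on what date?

1 July 1975

January has 31 days (182 − 31 = 151 remain).
February has 28 days (151 − 28 = 123 remain).
March has 31 days (123 − 31 = 92 remain).
April has 30 days (92 − 30 = 62 remain).
May has 31 days (62 − 31 = 31 remain).
June has 30 days (31 − 30 = 1 remain).
1 into July → July 1.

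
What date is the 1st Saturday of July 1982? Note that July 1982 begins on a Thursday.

3 July 1982

July 1982 begins on a Thursday, so the first Saturday is July 3 (2 days later).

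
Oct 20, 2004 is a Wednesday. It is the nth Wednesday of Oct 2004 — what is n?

3rd

Day 20 falls in week ⌈20/7⌉ of the month.
Days 1–7 hold the 1st Wednesday, 8–14 the 2nd, 15–21 the 3rd, 22–28 the 4th, 29–31 the 5th.
20 is in the range for the 3rd.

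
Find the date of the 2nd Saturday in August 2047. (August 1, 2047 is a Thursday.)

August 10, 2047

August 2047 begins on a Thursday, so the first Saturday is August 3 (2 days later).
The 2nd Saturday is 1 weeks later: 3 + 7 = 10.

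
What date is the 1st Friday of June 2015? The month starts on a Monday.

June 2015 begins on a Monday, so the first Friday is June 5 (4 days later).

5 June 2015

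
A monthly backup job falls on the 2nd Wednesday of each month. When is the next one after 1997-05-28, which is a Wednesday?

May 1997 starts on a Thursday; its first Wednesday is the 7th, so the 2nd Wednesday is the 14th — 1997-05-14.
That is not after 1997-05-28, so look at June 1997.
June 1997 starts on a Sunday; its first Wednesday is the 4th, so the 2nd Wednesday is the 11th — 1997-06-11.

1997-06-11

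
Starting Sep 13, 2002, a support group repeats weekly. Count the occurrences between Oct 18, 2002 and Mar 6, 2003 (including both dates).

Occurrences land 7·i days after Sep 13, 2002 for i = 0, 1, 2, …
Oct 18, 2002 is 35 days after the start; 35 ÷ 7 = 5 remainder 0. First occurrence in the window: #6 on Oct 18, 2002 (5×7 = 35 days in).
Mar 6, 2003 is 174 days after the start; 174 ÷ 7 = 24 remainder 6. Last occurrence in the window: #25 on Feb 28, 2003.
Occurrences #6 through #25: 20 in total.

20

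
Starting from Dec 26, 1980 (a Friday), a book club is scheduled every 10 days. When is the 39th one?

Jan 10, 1982

The 39th occurrence is 38 intervals after the first: 38 × 10 = 380 days after Dec 26, 1980.
Dec has 31 days — 5 days to the end of Dec leaves 375.
Jan has 31 days (344 left).
Feb has 28 days (316 left).
Mar has 31 days (285 left).
Apr has 30 days (255 left).
May has 31 days (224 left).
Jun has 30 days (194 left).
Jul has 31 days (163 left).
Aug has 31 days (132 left).
Sep has 30 days (102 left).
Oct has 31 days (71 left).
Nov has 30 days (41 left).
Dec has 31 days (10 left).
10 days into Jan → Jan 10, 1982.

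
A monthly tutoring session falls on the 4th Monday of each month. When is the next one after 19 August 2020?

August 2020 starts on a Saturday; its first Monday is the 3rd, so the 4th Monday is the 24th — 24 August 2020.
24 August 2020 is after 19 August 2020, so that is the next one.

24 August 2020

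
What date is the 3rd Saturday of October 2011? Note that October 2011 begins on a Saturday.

2011-10-15

October 2011 begins on a Saturday, so the first Saturday is October 1.
The 3rd Saturday is 2 weeks later: 1 + 14 = 15.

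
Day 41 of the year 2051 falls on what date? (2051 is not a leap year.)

February 10, 2051

January has 31 days (41 − 31 = 10 remain).
10 into February → February 10.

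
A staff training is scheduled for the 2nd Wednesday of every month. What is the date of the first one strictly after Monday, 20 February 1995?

February 1995 starts on a Wednesday; its first Wednesday is the 1st, so the 2nd Wednesday is the 8th — 8 February 1995.
That is not after 20 February 1995, so look at March 1995.
March 1995 starts on a Wednesday; its first Wednesday is the 1st, so the 2nd Wednesday is the 8th — 8 March 1995.

8 March 1995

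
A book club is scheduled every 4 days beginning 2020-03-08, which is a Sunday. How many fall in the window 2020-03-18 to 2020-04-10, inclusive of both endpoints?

6

Occurrences land 4·i days after 2020-03-08 for i = 0, 1, 2, …
2020-03-18 is 10 days after the start; 10 ÷ 4 = 2 remainder 2; since the remainder is 2, round up to i = 3. First occurrence in the window: #4 on 2020-03-20 (3×4 = 12 days in).
2020-04-10 is 33 days after the start; 33 ÷ 4 = 8 remainder 1. Last occurrence in the window: #9 on 2020-04-09.
Occurrences #4 through #9: 6 in total.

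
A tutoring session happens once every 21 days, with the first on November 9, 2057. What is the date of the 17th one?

October 11, 2058

The 17th occurrence is 16 intervals after the first: 16 × 21 = 336 days after November 9, 2057.
November has 30 days — 21 days to the end of November leaves 315.
December has 31 days (284 left).
January has 31 days (253 left).
February has 28 days (225 left).
March has 31 days (194 left).
April has 30 days (164 left).
May has 31 days (133 left).
June has 30 days (103 left).
July has 31 days (72 left).
August has 31 days (41 left).
September has 30 days (11 left).
11 days into October → October 11, 2058.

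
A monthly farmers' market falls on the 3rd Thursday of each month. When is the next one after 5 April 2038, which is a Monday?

15 April 2038

April 2038 starts on a Thursday; its first Thursday is the 1st, so the 3rd Thursday is the 15th — 15 April 2038.
15 April 2038 is after 5 April 2038, so that is the next one.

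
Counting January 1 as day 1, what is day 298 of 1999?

Jan has 31 days (298 − 31 = 267 remain).
Feb has 28 days (267 − 28 = 239 remain).
Mar has 31 days (239 − 31 = 208 remain).
Apr has 30 days (208 − 30 = 178 remain).
May has 31 days (178 − 31 = 147 remain).
Jun has 30 days (147 − 30 = 117 remain).
Jul has 31 days (117 − 31 = 86 remain).
Aug has 31 days (86 − 31 = 55 remain).
Sep has 30 days (55 − 30 = 25 remain).
25 into Oct → Oct 25.

Oct 25, 1999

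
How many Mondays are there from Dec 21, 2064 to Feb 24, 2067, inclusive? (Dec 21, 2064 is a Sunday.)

114

Dec 21, 2064 is a Sunday; the first Monday on or after it is Dec 22, 2064 (1 day later).
From Dec 22, 2064 to Feb 24, 2067: 9 + 365 + 365 + 55 = 794 days (rest of 2064, 2065, 2066, to Feb 24, 2067 in 2067).
794 ÷ 7 = 113 full weeks with remainder 3, so 113 more Mondays after the first → 114.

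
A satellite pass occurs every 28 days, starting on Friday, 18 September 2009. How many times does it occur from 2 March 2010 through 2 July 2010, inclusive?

Occurrences land 28·i days after 18 September 2009 for i = 0, 1, 2, …
2 March 2010 is 165 days after the start; 165 ÷ 28 = 5 remainder 25; since the remainder is 25, round up to i = 6. First occurrence in the window: #7 on 5 March 2010 (6×28 = 168 days in).
2 July 2010 is 287 days after the start; 287 ÷ 28 = 10 remainder 7. Last occurrence in the window: #11 on 25 June 2010.
Occurrences #7 through #11: 5 in total.

5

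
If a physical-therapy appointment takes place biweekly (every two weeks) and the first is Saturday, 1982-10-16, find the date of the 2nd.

1982-10-30

The 2nd occurrence is 1 interval after the first: 1 × 14 = 14 days after 1982-10-16.
14 days later is 1982-10-30.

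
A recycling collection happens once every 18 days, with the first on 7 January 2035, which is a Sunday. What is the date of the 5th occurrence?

The 5th occurrence is 4 intervals after the first: 4 × 18 = 72 days after 7 January 2035.
January has 31 days — 24 days to the end of January leaves 48.
February has 28 days (20 left).
20 days into March → 20 March 2035.

20 March 2035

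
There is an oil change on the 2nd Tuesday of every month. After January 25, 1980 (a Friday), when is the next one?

January 1980 starts on a Tuesday; its first Tuesday is the 1st, so the 2nd Tuesday is the 8th — January 8, 1980.
That is not after January 25, 1980, so look at February 1980.
February 1980 starts on a Friday; its first Tuesday is the 5th, so the 2nd Tuesday is the 12th — February 12, 1980.

February 12, 1980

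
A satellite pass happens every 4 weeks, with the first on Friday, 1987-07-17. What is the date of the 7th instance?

The 7th occurrence is 6 intervals after the first: 6 × 28 = 168 days after 1987-07-17.
July has 31 days — 14 days to the end of July leaves 154.
August has 31 days (123 left).
September has 30 days (93 left).
October has 31 days (62 left).
November has 30 days (32 left).
December has 31 days (1 left).
1 day into January → 1988-01-01.

1988-01-01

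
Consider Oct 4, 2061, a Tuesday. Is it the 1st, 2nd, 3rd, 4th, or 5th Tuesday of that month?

Day 4 falls in week ⌈4/7⌉ of the month.
Days 1–7 hold the 1st Tuesday, 8–14 the 2nd, 15–21 the 3rd, 22–28 the 4th, 29–31 the 5th.
4 is in the range for the 1st.

1st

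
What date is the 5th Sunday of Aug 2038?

The first Sunday of Aug 2038 is Aug 1.
The 5th Sunday is 4 weeks later: 1 + 28 = 29.

Aug 29, 2038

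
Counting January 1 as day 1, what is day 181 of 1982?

Jan has 31 days (181 − 31 = 150 remain).
Feb has 28 days (150 − 28 = 122 remain).
Mar has 31 days (122 − 31 = 91 remain).
Apr has 30 days (91 − 30 = 61 remain).
May has 31 days (61 − 31 = 30 remain).
30 into Jun → Jun 30.

Jun 30, 1982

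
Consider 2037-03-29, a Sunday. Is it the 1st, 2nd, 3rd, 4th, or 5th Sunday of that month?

5th

Day 29 falls in week ⌈29/7⌉ of the month.
Days 1–7 hold the 1st Sunday, 8–14 the 2nd, 15–21 the 3rd, 22–28 the 4th, 29–31 the 5th.
29 is in the range for the 5th.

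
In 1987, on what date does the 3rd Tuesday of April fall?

April 21, 1987

The first Tuesday of April 1987 is April 7.
The 3rd Tuesday is 2 weeks later: 7 + 14 = 21.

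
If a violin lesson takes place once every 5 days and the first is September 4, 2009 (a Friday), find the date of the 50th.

The 50th occurrence is 49 intervals after the first: 49 × 5 = 245 days after September 4, 2009.
September has 30 days — 26 days to the end of September leaves 219.
October has 31 days (188 left).
November has 30 days (158 left).
December has 31 days (127 left).
January has 31 days (96 left).
February has 28 days (68 left).
March has 31 days (37 left).
April has 30 days (7 left).
7 days into May → May 7, 2010.

May 7, 2010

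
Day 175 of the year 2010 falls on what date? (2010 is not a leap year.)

January has 31 days (175 − 31 = 144 remain).
February has 28 days (144 − 28 = 116 remain).
March has 31 days (116 − 31 = 85 remain).
April has 30 days (85 − 30 = 55 remain).
May has 31 days (55 − 31 = 24 remain).
24 into June → June 24.

24 June 2010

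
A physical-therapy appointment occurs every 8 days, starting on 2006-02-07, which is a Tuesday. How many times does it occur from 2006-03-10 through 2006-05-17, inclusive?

9

Occurrences land 8·i days after 2006-02-07 for i = 0, 1, 2, …
2006-03-10 is 31 days after the start; 31 ÷ 8 = 3 remainder 7; since the remainder is 7, round up to i = 4. First occurrence in the window: #5 on 2006-03-11 (4×8 = 32 days in).
2006-05-17 is 99 days after the start; 99 ÷ 8 = 12 remainder 3. Last occurrence in the window: #13 on 2006-05-14.
Occurrences #5 through #13: 9 in total.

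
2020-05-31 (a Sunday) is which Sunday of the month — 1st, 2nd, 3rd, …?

5th

Day 31 falls in week ⌈31/7⌉ of the month.
Days 1–7 hold the 1st Sunday, 8–14 the 2nd, 15–21 the 3rd, 22–28 the 4th, 29–31 the 5th.
31 is in the range for the 5th.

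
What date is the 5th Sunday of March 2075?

2075-03-31

March 2075 begins on a Friday, so the first Sunday is March 3 (2 days later).
The 5th Sunday is 4 weeks later: 3 + 28 = 31.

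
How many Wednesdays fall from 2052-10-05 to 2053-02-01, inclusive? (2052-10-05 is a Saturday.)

17

2052-10-05 is a Saturday; the first Wednesday on or after it is 2052-10-09 (4 days later).
From 2052-10-09 to 2053-02-01: 22 + 30 + 31 + 31 + 1 = 115 days (rest of October, November, December, January, February).
115 ÷ 7 = 16 full weeks with remainder 3, so 16 more Wednesdays after the first → 17.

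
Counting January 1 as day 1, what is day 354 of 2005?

20 December 2005

January has 31 days (354 − 31 = 323 remain).
February has 28 days (323 − 28 = 295 remain).
March has 31 days (295 − 31 = 264 remain).
April has 30 days (264 − 30 = 234 remain).
May has 31 days (234 − 31 = 203 remain).
June has 30 days (203 − 30 = 173 remain).
July has 31 days (173 − 31 = 142 remain).
August has 31 days (142 − 31 = 111 remain).
September has 30 days (111 − 30 = 81 remain).
October has 31 days (81 − 31 = 50 remain).
November has 30 days (50 − 30 = 20 remain).
20 into December → December 20.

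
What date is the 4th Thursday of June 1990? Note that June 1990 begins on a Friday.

28 June 1990

June 1990 begins on a Friday, so the first Thursday is June 7 (6 days later).
The 4th Thursday is 3 weeks later: 7 + 21 = 28.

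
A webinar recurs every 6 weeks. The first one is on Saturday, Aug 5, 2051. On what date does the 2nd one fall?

Sep 16, 2051

The 2nd occurrence is 1 interval after the first: 1 × 42 = 42 days after Aug 5, 2051.
Aug has 31 days — 26 days to the end of Aug leaves 16.
16 days into Sep → Sep 16, 2051.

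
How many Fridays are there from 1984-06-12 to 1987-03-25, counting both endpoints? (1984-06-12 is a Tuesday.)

145

1984-06-12 is a Tuesday; the first Friday on or after it is 1984-06-15 (3 days later).
From 1984-06-15 to 1987-03-25: 199 + 365 + 365 + 84 = 1013 days (rest of 1984, 1985, 1986, to 1987-03-25 in 1987).
1013 ÷ 7 = 144 full weeks with remainder 5, so 144 more Fridays after the first → 145.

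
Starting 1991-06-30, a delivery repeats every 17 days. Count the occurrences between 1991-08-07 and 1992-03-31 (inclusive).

Occurrences land 17·i days after 1991-06-30 for i = 0, 1, 2, …
1991-08-07 is 38 days after the start; 38 ÷ 17 = 2 remainder 4; since the remainder is 4, round up to i = 3. First occurrence in the window: #4 on 1991-08-20 (3×17 = 51 days in).
1992-03-31 is 275 days after the start; 275 ÷ 17 = 16 remainder 3. Last occurrence in the window: #17 on 1992-03-28.
Occurrences #4 through #17: 14 in total.

14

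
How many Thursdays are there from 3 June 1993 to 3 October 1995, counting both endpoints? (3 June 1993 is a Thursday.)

3 June 1993 is a Thursday; the first Thursday on or after it is 3 June 1993.
From 3 June 1993 to 3 October 1995: 211 + 365 + 276 = 852 days (rest of 1993, 1994, to 3 October 1995 in 1995).
852 ÷ 7 = 121 full weeks with remainder 5, so 121 more Thursdays after the first → 122.

122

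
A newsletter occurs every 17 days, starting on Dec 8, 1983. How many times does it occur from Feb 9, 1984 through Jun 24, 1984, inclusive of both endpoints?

Occurrences land 17·i days after Dec 8, 1983 for i = 0, 1, 2, …
Feb 9, 1984 is 63 days after the start; 63 ÷ 17 = 3 remainder 12; since the remainder is 12, round up to i = 4. First occurrence in the window: #5 on Feb 14, 1984 (4×17 = 68 days in).
Jun 24, 1984 is 199 days after the start; 199 ÷ 17 = 11 remainder 12. Last occurrence in the window: #12 on Jun 12, 1984.
Occurrences #5 through #12: 8 in total.

8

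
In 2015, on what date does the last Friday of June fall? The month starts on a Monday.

June 2015 begins on a Monday, so the first Friday is June 5 (4 days later).
June 2015 has 30 days. Adding weeks: 5, 12, 19, 26 — the last one ≤ 30 is the 26th.

2015-06-26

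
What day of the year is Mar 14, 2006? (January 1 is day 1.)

73

Days in months before Mar: 31 + 28 = 59.
Plus 14 days into Mar → day 73.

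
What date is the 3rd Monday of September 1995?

September 1995 begins on a Friday, so the first Monday is September 4 (3 days later).
The 3rd Monday is 2 weeks later: 4 + 14 = 18.

September 18, 1995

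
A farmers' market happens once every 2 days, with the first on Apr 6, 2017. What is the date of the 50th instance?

Jul 13, 2017

The 50th occurrence is 49 intervals after the first: 49 × 2 = 98 days after Apr 6, 2017.
Apr has 30 days — 24 days to the end of Apr leaves 74.
May has 31 days (43 left).
Jun has 30 days (13 left).
13 days into Jul → Jul 13, 2017.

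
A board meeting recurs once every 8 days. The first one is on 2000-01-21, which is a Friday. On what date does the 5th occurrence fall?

2000-02-22

The 5th occurrence is 4 intervals after the first: 4 × 8 = 32 days after 2000-01-21.
January has 31 days — 10 days to the end of January leaves 22.
22 days into February → 2000-02-22.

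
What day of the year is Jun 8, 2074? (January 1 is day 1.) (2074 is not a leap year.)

Days in months before Jun: 31 + 28 + 31 + 30 + 31 = 151.
Plus 8 days into Jun → day 159.

159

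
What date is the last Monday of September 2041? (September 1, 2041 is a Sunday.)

September 30, 2041

September 2041 begins on a Sunday, so the first Monday is September 2 (1 day later).
September 2041 has 30 days. Adding weeks: 2, 9, 16, 23, 30 — the last one ≤ 30 is the 30th.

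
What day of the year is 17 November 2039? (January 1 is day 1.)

Days in months before November: 31 + 28 + 31 + 30 + 31 + 30 + 31 + 31 + 30 + 31 = 304.
Plus 17 days into November → day 321.

321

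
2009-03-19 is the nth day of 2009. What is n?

Days in months before March: 31 + 28 = 59.
Plus 19 days into March → day 78.

78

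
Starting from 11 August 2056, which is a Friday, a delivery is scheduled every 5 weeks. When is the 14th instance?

The 14th occurrence is 13 intervals after the first: 13 × 35 = 455 days after 11 August 2056.
August has 31 days — 20 days to the end of August leaves 435.
From end of August to end of 2056 is 122 days (313 left).
January has 31 days (282 left).
February has 28 days (254 left).
March has 31 days (223 left).
April has 30 days (193 left).
May has 31 days (162 left).
June has 30 days (132 left).
July has 31 days (101 left).
August has 31 days (70 left).
September has 30 days (40 left).
October has 31 days (9 left).
9 days into November → 9 November 2057.

9 November 2057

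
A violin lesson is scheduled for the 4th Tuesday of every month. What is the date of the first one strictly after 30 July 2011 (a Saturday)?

23 August 2011

July 2011 starts on a Friday; its first Tuesday is the 5th, so the 4th Tuesday is the 26th — 26 July 2011.
That is not after 30 July 2011, so look at August 2011.
August 2011 starts on a Monday; its first Tuesday is the 2nd, so the 4th Tuesday is the 23rd — 23 August 2011.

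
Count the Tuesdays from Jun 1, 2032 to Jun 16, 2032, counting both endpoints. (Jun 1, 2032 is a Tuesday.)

Jun 1, 2032 is a Tuesday; the first Tuesday on or after it is Jun 1, 2032.
From Jun 1, 2032 to Jun 16, 2032 is 16 − 1 = 15 days.
15 ÷ 7 = 2 full weeks with remainder 1, so 2 more Tuesdays after the first → 3.

3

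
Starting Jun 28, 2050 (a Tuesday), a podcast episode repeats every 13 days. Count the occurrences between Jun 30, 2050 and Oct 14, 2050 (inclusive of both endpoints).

8

Occurrences land 13·i days after Jun 28, 2050 for i = 0, 1, 2, …
Jun 30, 2050 is 2 days after the start; 2 ÷ 13 = 0 remainder 2; since the remainder is 2, round up to i = 1. First occurrence in the window: #2 on Jul 11, 2050 (1×13 = 13 days in).
Oct 14, 2050 is 108 days after the start; 108 ÷ 13 = 8 remainder 4. Last occurrence in the window: #9 on Oct 10, 2050.
Occurrences #2 through #9: 8 in total.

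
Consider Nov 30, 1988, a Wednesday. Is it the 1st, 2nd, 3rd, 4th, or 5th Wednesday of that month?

Day 30 falls in week ⌈30/7⌉ of the month.
Days 1–7 hold the 1st Wednesday, 8–14 the 2nd, 15–21 the 3rd, 22–28 the 4th, 29–31 the 5th.
30 is in the range for the 5th.

5th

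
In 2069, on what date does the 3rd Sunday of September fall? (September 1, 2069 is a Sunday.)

2069-09-15

September 2069 begins on a Sunday, so the first Sunday is September 1.
The 3rd Sunday is 2 weeks later: 1 + 14 = 15.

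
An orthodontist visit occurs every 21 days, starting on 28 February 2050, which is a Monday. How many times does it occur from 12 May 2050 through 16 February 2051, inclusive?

Occurrences land 21·i days after 28 February 2050 for i = 0, 1, 2, …
12 May 2050 is 73 days after the start; 73 ÷ 21 = 3 remainder 10; since the remainder is 10, round up to i = 4. First occurrence in the window: #5 on 23 May 2050 (4×21 = 84 days in).
16 February 2051 is 353 days after the start; 353 ÷ 21 = 16 remainder 17. Last occurrence in the window: #17 on 30 January 2051.
Occurrences #5 through #17: 13 in total.

13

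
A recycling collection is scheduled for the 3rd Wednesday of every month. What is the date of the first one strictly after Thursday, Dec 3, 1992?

Dec 16, 1992

Dec 1992 starts on a Tuesday; its first Wednesday is the 2nd, so the 3rd Wednesday is the 16th — Dec 16, 1992.
Dec 16, 1992 is after Dec 3, 1992, so that is the next one.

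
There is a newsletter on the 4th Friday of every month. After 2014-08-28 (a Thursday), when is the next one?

August 2014 starts on a Friday; its first Friday is the 1st, so the 4th Friday is the 22nd — 2014-08-22.
That is not after 2014-08-28, so look at September 2014.
September 2014 starts on a Monday; its first Friday is the 5th, so the 4th Friday is the 26th — 2014-09-26.

2014-09-26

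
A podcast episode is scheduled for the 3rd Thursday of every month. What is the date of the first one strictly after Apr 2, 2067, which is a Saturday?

Apr 21, 2067

Apr 2067 starts on a Friday; its first Thursday is the 7th, so the 3rd Thursday is the 21st — Apr 21, 2067.
Apr 21, 2067 is after Apr 2, 2067, so that is the next one.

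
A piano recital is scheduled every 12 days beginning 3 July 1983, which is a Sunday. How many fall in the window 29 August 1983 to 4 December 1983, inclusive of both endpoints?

Occurrences land 12·i days after 3 July 1983 for i = 0, 1, 2, …
29 August 1983 is 57 days after the start; 57 ÷ 12 = 4 remainder 9; since the remainder is 9, round up to i = 5. First occurrence in the window: #6 on 1 September 1983 (5×12 = 60 days in).
4 December 1983 is 154 days after the start; 154 ÷ 12 = 12 remainder 10. Last occurrence in the window: #13 on 24 November 1983.
Occurrences #6 through #13: 8 in total.

8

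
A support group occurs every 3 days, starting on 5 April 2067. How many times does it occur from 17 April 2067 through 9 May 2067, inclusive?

8

Occurrences land 3·i days after 5 April 2067 for i = 0, 1, 2, …
17 April 2067 is 12 days after the start; 12 ÷ 3 = 4 remainder 0. First occurrence in the window: #5 on 17 April 2067 (4×3 = 12 days in).
9 May 2067 is 34 days after the start; 34 ÷ 3 = 11 remainder 1. Last occurrence in the window: #12 on 8 May 2067.
Occurrences #5 through #12: 8 in total.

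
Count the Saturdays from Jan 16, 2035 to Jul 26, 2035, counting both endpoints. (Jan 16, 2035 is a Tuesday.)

Jan 16, 2035 is a Tuesday; the first Saturday on or after it is Jan 20, 2035 (4 days later).
From Jan 20, 2035 to Jul 26, 2035: 11 + 28 + 31 + 30 + 31 + 30 + 26 = 187 days (rest of Jan, Feb, Mar, Apr, May, Jun, Jul).
187 ÷ 7 = 26 full weeks with remainder 5, so 26 more Saturdays after the first → 27.

27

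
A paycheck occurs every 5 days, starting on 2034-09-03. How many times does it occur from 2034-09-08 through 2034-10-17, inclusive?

Occurrences land 5·i days after 2034-09-03 for i = 0, 1, 2, …
2034-09-08 is 5 days after the start; 5 ÷ 5 = 1 remainder 0. First occurrence in the window: #2 on 2034-09-08 (1×5 = 5 days in).
2034-10-17 is 44 days after the start; 44 ÷ 5 = 8 remainder 4. Last occurrence in the window: #9 on 2034-10-13.
Occurrences #2 through #9: 8 in total.

8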